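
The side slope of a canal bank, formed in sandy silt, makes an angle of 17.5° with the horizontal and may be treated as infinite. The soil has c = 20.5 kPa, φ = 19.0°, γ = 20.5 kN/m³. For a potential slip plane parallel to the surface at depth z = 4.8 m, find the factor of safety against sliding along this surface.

For an infinite slope with a slip plane parallel to the surface (no pore pressure): FS = [c + γz cos²β tanφ] / [γz sinβ cosβ].
γz = 20.5·4.8 = 98.40 kN/m²
Numerator = 20.5 + 98.40·cos²17.5°·tan19.0° = 20.5 + 98.40·0.9096·0.3443 = 51.318 kPa
Denominator = 98.40·sin17.5°·cos17.5° = 98.40·0.3007·0.9537 = 28.220 kPa
FS = 51.318 / 28.220 = 1.819

FS = 1.82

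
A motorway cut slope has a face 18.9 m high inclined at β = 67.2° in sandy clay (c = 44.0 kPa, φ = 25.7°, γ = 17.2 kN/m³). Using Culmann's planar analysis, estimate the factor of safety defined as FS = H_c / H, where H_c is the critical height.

FS = 1.79

H_c = (4c/γ) · sinβ cosφ / [1 − cos(β − φ)]
    = (4·44.0/17.2) · sin67.2°·cos25.7° / [1 − cos41.5°]
    = 10.233 · 0.8307 / 0.2510 = 33.86 m
FS = H_c / H = 33.86 / 18.9 = 1.791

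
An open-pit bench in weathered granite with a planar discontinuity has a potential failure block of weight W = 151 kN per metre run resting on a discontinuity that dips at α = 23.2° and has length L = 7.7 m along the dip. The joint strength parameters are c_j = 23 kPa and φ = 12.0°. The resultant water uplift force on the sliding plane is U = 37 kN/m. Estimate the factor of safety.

FS = 3.34

Resolving the block weight along and normal to the plane and applying the Mohr–Coulomb strength on the joint:
N' = W cosα − U = 151·cos23.2° − 37 = 101.8 kN/m
Driving force T = W sinα = 151·sin23.2° = 59.5 kN/m
Resisting force R = c_j·L + N'·tanφ = 23·7.7 + 101.8·tan12.0° = 177.1 + 21.6 = 198.7 kN/m
FS = R / T = 198.7 / 59.5 = 3.341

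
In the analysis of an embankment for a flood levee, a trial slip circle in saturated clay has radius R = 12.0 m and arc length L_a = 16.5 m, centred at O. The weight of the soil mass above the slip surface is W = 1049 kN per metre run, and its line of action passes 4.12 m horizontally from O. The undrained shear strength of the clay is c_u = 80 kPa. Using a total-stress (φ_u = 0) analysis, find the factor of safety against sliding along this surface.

Taking moments about the centre O, the resisting moment is provided by the undrained shear strength acting along the arc:
M_R = c_u·L_a·R = 80·16.50·12.0 = 15840.0 kN·m/m
M_D = W·d = 1049·4.12 = 4321.9 kN·m/m
FS = M_R / M_D = 15840.0 / 4321.9 = 3.665

FS = 3.67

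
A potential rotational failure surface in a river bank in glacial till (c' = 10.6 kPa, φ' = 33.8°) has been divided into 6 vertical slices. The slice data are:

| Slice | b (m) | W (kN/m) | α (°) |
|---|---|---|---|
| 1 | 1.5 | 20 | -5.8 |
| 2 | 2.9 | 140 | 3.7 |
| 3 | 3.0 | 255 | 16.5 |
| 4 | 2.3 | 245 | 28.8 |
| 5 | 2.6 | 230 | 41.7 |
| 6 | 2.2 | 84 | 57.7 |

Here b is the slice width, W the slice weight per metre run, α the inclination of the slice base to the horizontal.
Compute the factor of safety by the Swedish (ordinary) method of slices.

Ordinary method of slices: FS = Σ[c'·Δl_i + (W_i cosα_i)·tanφ'] / Σ W_i sinα_i, with Δl_i = b_i / cosα_i.
Slice 1: Δl = 1.5/cos(-5.8°) = 1.508 m; N'_1 = 20·cos(-5.8°) = 19.9; c'Δl = 15.98; W sinα = -2.0
Slice 2: Δl = 2.9/cos3.7° = 2.906 m; N'_2 = 140·cos3.7° = 139.7; c'Δl = 30.80; W sinα = 9.0
Slice 3: Δl = 3.0/cos16.5° = 3.129 m; N'_3 = 255·cos16.5° = 244.5; c'Δl = 33.17; W sinα = 72.4
Slice 4: Δl = 2.3/cos28.8° = 2.625 m; N'_4 = 245·cos28.8° = 214.7; c'Δl = 27.82; W sinα = 118.0
Slice 5: Δl = 2.6/cos41.7° = 3.482 m; N'_5 = 230·cos41.7° = 171.7; c'Δl = 36.91; W sinα = 153.0
Slice 6: Δl = 2.2/cos57.7° = 4.117 m; N'_6 = 84·cos57.7° = 44.9; c'Δl = 43.64; W sinα = 71.0
Σc'Δl = 188.3 kN/m; ΣN' = 835.4 kN/m; ΣW sinα = 421.5 kN/m
Resisting = 188.3 + 835.4·tan33.8° = 188.3 + 559.3 = 747.6 kN/m
FS = 747.6 / 421.5 = 1.774

FS = 1.77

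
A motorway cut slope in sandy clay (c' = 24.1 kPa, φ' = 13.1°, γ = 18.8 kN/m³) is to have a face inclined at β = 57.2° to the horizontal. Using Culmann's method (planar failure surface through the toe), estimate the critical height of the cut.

H_c = 14.89 m

Culmann's analysis gives the critical failure plane at α_cr = (β + φ')/2 = (57.2 + 13.1)/2 = 35.1°, and the critical height
H_c = (4c'/γ) · sinβ cosφ' / [1 − cos(β − φ')]
    = (4·24.1/18.8) · sin57.2°·cos13.1° / [1 − cos(44.1°)]
    = 5.128 · 0.8406·0.9740 / [1 − 0.7181]
    = 5.128 · 0.8187 / 0.2819
    = 14.89 m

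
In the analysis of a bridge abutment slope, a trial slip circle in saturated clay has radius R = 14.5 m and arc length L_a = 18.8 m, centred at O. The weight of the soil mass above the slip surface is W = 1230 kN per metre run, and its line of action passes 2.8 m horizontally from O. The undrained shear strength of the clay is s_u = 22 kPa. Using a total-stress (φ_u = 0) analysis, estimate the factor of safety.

Taking moments about the centre O, the resisting moment is provided by the undrained shear strength acting along the arc:
M_R = s_u·L_a·R = 22·18.80·14.5 = 5997.2 kN·m/m
M_D = W·d = 1230·2.8 = 3444.0 kN·m/m
FS = M_R / M_D = 5997.2 / 3444.0 = 1.741

FS = 1.74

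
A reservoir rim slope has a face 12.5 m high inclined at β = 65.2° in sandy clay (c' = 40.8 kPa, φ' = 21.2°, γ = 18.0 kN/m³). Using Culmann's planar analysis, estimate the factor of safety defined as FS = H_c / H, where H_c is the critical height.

H_c = (4c'/γ) · sinβ cosφ' / [1 − cos(β − φ')]
    = (4·40.8/18.0) · sin65.2°·cos21.2° / [1 − cos44.0°]
    = 9.067 · 0.8463 / 0.2807 = 27.34 m
FS = H_c / H = 27.34 / 12.5 = 2.187

FS = 2.19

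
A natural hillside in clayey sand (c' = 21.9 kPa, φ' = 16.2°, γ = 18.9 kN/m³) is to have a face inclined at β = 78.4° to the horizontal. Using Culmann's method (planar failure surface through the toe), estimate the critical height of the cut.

Culmann's analysis gives the critical failure plane at α_cr = (β + φ')/2 = (78.4 + 16.2)/2 = 47.3°, and the critical height
H_c = (4c'/γ) · sinβ cosφ' / [1 − cos(β − φ')]
    = (4·21.9/18.9) · sin78.4°·cos16.2° / [1 − cos(62.2°)]
    = 4.635 · 0.9796·0.9603 / [1 − 0.4664]
    = 4.635 · 0.9407 / 0.5336
    = 8.17 m

H_c = 8.17 m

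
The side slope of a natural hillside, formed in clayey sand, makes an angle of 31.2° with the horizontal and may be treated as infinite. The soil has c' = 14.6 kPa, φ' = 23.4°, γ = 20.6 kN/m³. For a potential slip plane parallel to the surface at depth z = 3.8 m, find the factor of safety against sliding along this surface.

FS = 1.14

For an infinite slope with a slip plane parallel to the surface (no pore pressure): FS = [c' + γz cos²β tanφ'] / [γz sinβ cosβ].
γz = 20.6·3.8 = 78.28 kN/m²
Numerator = 14.6 + 78.28·cos²31.2°·tan23.4° = 14.6 + 78.28·0.7316·0.4327 = 39.384 kPa
Denominator = 78.28·sin31.2°·cos31.2° = 78.28·0.5180·0.8554 = 34.686 kPa
FS = 39.384 / 34.686 = 1.135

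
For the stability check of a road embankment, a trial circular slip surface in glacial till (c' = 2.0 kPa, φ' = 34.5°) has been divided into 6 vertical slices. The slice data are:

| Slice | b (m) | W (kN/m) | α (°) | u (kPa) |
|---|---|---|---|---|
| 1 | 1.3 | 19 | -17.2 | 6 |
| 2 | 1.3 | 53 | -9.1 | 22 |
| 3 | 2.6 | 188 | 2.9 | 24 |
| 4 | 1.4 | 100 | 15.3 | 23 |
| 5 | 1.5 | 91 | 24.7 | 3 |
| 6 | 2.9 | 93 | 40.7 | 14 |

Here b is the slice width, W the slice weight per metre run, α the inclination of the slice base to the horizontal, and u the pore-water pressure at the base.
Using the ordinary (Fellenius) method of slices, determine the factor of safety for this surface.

Ordinary method of slices: FS = Σ[c'·Δl_i + (W_i cosα_i − u_i·Δl_i)·tanφ'] / Σ W_i sinα_i, with Δl_i = b_i / cosα_i.
Slice 1: Δl = 1.3/cos(-17.2°) = 1.361 m; N'_1 = 19·cos(-17.2°) − 6·1.361 = 10.0; c'Δl = 2.72; W sinα = -5.6
Slice 2: Δl = 1.3/cos(-9.1°) = 1.317 m; N'_2 = 53·cos(-9.1°) − 22·1.317 = 23.4; c'Δl = 2.63; W sinα = -8.4
Slice 3: Δl = 2.6/cos2.9° = 2.603 m; N'_3 = 188·cos2.9° − 24·2.603 = 125.3; c'Δl = 5.21; W sinα = 9.5
Slice 4: Δl = 1.4/cos15.3° = 1.451 m; N'_4 = 100·cos15.3° − 23·1.451 = 63.1; c'Δl = 2.90; W sinα = 26.4
Slice 5: Δl = 1.5/cos24.7° = 1.651 m; N'_5 = 91·cos24.7° − 3·1.651 = 77.7; c'Δl = 3.30; W sinα = 38.0
Slice 6: Δl = 2.9/cos40.7° = 3.825 m; N'_6 = 93·cos40.7° − 14·3.825 = 17.0; c'Δl = 7.65; W sinα = 60.6
Σc'Δl = 24.4 kN/m; ΣN' = 316.4 kN/m; ΣW sinα = 120.6 kN/m
Resisting = 24.4 + 316.4·tan34.5° = 24.4 + 217.4 = 241.9 kN/m
FS = 241.9 / 120.6 = 2.006

FS = 2.01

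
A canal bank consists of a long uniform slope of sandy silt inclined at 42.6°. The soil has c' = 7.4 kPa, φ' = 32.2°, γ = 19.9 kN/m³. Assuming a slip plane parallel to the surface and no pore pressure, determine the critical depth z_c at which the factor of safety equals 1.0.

Setting FS = 1.00 in FS = [c' + γz cos²β tanφ'] / [γz sinβ cosβ] and solving for z:
z = c' / [γ cosβ (FS·sinβ − cosβ·tanφ')]
  = 7.4 / [19.9·cos42.6°·(1.00·sin42.6° − cos42.6°·tan32.2°)]
  = 7.4 / [19.9·0.7361·(1.00·0.6769 − 0.7361·0.6297)]
  = 7.4 / 3.1249 = 2.368 m

z_c = 2.37 m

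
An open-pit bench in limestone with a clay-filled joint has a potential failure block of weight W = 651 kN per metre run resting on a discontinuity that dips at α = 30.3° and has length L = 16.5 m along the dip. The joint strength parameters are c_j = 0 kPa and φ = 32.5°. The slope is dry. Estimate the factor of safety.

FS = 1.09

Resolving the block weight along and normal to the plane and applying the Mohr–Coulomb strength on the joint:
N' = W cosα = 651·cos30.3° = 562.1 kN/m
Driving force T = W sinα = 651·sin30.3° = 328.4 kN/m
Resisting force R = c_j·L + N'·tanφ = 0·16.5 + 562.1·tan32.5° = 0.0 + 358.1 = 358.1 kN/m
FS = R / T = 358.1 / 328.4 = 1.090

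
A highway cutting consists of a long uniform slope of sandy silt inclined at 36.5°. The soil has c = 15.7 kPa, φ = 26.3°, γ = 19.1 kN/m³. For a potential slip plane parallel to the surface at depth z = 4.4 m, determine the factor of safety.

For an infinite slope with a slip plane parallel to the surface (no pore pressure): FS = [c + γz cos²β tanφ] / [γz sinβ cosβ].
γz = 19.1·4.4 = 84.04 kN/m²
Numerator = 15.7 + 84.04·cos²36.5°·tan26.3° = 15.7 + 84.04·0.6462·0.4942 = 42.539 kPa
Denominator = 84.04·sin36.5°·cos36.5° = 84.04·0.5948·0.8039 = 40.184 kPa
FS = 42.539 / 40.184 = 1.059

FS = 1.06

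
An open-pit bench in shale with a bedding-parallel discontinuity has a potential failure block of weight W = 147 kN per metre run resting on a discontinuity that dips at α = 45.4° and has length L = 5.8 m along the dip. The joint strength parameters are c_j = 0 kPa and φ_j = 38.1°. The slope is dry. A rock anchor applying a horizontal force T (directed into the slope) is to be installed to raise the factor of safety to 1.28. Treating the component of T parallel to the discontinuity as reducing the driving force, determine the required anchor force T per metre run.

Resolving forces along and normal to the sliding plane, with the horizontal anchor force T adding T·sinα to the effective normal force and T·cosα acting up the plane against the driving force:
FS = [c_jL + (W cosα + T sinα) tanφ_j] / [W sinα − T cosα]
Without the anchor: N' = 103.2 kN/m, driving T_d = 104.7 kN/m, resisting R = 0·5.8 + 103.2·tan38.1° = 80.9 kN/m, FS = 0.77.
Setting FS = 1.28 and solving for T:
1.28·(104.7 − T cos45.4°) = 80.9 + T sin45.4°·tan38.1°
T·(sin45.4°·tan38.1° + 1.28·cos45.4°) = 1.28·104.7 − 80.9
T·(0.7120·0.7841 + 1.28·0.7022) = 134.0 − 80.9 = 53.0
T·1.4571 = 53.0
T = 36.4 kN/m

T = 36 kN/m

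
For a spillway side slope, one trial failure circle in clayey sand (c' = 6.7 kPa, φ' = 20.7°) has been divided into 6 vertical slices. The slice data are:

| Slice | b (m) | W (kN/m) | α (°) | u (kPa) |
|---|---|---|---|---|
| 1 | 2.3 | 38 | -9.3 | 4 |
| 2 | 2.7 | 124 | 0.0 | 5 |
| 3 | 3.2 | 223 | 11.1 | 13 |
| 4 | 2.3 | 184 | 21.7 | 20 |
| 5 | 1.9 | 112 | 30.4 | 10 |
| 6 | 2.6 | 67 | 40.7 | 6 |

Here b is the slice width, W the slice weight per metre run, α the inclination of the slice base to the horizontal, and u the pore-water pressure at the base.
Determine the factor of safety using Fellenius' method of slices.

FS = 1.53

Ordinary method of slices: FS = Σ[c'·Δl_i + (W_i cosα_i − u_i·Δl_i)·tanφ'] / Σ W_i sinα_i, with Δl_i = b_i / cosα_i.
Slice 1: Δl = 2.3/cos(-9.3°) = 2.331 m; N'_1 = 38·cos(-9.3°) − 4·2.331 = 28.2; c'Δl = 15.62; W sinα = -6.1
Slice 2: Δl = 2.7/cos0.0° = 2.700 m; N'_2 = 124·cos0.0° − 5·2.700 = 110.5; c'Δl = 18.09; W sinα = 0.0
Slice 3: Δl = 3.2/cos11.1° = 3.261 m; N'_3 = 223·cos11.1° − 13·3.261 = 176.4; c'Δl = 21.85; W sinα = 42.9
Slice 4: Δl = 2.3/cos21.7° = 2.475 m; N'_4 = 184·cos21.7° − 20·2.475 = 121.5; c'Δl = 16.59; W sinα = 68.0
Slice 5: Δl = 1.9/cos30.4° = 2.203 m; N'_5 = 112·cos30.4° − 10·2.203 = 74.6; c'Δl = 14.76; W sinα = 56.7
Slice 6: Δl = 2.6/cos40.7° = 3.429 m; N'_6 = 67·cos40.7° − 6·3.429 = 30.2; c'Δl = 22.98; W sinα = 43.7
Σc'Δl = 109.9 kN/m; ΣN' = 541.4 kN/m; ΣW sinα = 205.2 kN/m
Resisting = 109.9 + 541.4·tan20.7° = 109.9 + 204.6 = 314.4 kN/m
FS = 314.4 / 205.2 = 1.532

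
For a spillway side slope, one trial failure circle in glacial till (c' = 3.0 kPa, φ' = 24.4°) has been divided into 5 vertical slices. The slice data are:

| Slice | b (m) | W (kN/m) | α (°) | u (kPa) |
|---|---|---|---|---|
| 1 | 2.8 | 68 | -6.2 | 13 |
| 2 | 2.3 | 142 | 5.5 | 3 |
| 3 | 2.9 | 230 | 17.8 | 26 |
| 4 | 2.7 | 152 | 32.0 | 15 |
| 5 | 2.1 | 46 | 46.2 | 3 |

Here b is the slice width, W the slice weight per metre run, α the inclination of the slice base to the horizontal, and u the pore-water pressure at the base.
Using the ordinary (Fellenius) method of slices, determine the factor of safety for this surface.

FS = 1.20

Ordinary method of slices: FS = Σ[c'·Δl_i + (W_i cosα_i − u_i·Δl_i)·tanφ'] / Σ W_i sinα_i, with Δl_i = b_i / cosα_i.
Slice 1: Δl = 2.8/cos(-6.2°) = 2.816 m; N'_1 = 68·cos(-6.2°) − 13·2.816 = 31.0; c'Δl = 8.45; W sinα = -7.3
Slice 2: Δl = 2.3/cos5.5° = 2.311 m; N'_2 = 142·cos5.5° − 3·2.311 = 134.4; c'Δl = 6.93; W sinα = 13.6
Slice 3: Δl = 2.9/cos17.8° = 3.046 m; N'_3 = 230·cos17.8° − 26·3.046 = 139.8; c'Δl = 9.14; W sinα = 70.3
Slice 4: Δl = 2.7/cos32.0° = 3.184 m; N'_4 = 152·cos32.0° − 15·3.184 = 81.1; c'Δl = 9.55; W sinα = 80.5
Slice 5: Δl = 2.1/cos46.2° = 3.034 m; N'_5 = 46·cos46.2° − 3·3.034 = 22.7; c'Δl = 9.10; W sinα = 33.2
Σc'Δl = 43.2 kN/m; ΣN' = 409.1 kN/m; ΣW sinα = 190.3 kN/m
Resisting = 43.2 + 409.1·tan24.4° = 43.2 + 185.6 = 228.7 kN/m
FS = 228.7 / 190.3 = 1.202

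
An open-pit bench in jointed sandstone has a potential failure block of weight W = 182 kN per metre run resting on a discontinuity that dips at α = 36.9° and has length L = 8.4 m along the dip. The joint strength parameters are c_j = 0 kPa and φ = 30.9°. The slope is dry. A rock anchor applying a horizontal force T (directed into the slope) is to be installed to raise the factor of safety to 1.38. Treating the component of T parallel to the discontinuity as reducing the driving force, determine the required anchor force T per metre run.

T = 44 kN/m

Resolving forces along and normal to the sliding plane, with the horizontal anchor force T adding T·sinα to the effective normal force and T·cosα acting up the plane against the driving force:
FS = [c_jL + (W cosα + T sinα) tanφ] / [W sinα − T cosα]
Without the anchor: N' = 145.5 kN/m, driving T_d = 109.3 kN/m, resisting R = 0·8.4 + 145.5·tan30.9° = 87.1 kN/m, FS = 0.80.
Setting FS = 1.38 and solving for T:
1.38·(109.3 − T cos36.9°) = 87.1 + T sin36.9°·tan30.9°
T·(sin36.9°·tan30.9° + 1.38·cos36.9°) = 1.38·109.3 − 87.1
T·(0.6004·0.5985 + 1.38·0.7997) = 150.8 − 87.1 = 63.7
T·1.4629 = 63.7
T = 43.5 kN/m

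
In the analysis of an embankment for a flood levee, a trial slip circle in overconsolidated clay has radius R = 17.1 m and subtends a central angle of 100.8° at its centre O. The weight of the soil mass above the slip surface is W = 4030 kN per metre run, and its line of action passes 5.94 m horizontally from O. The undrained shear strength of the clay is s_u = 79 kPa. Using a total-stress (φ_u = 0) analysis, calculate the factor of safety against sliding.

FS = 1.70

Taking moments about the centre O, the resisting moment is provided by the undrained shear strength acting along the arc:
Arc length L_a = R·θ = 17.1·(100.8°·π/180) = 17.1·1.7593 = 30.08 m
M_R = s_u·L_a·R = 79·30.08·17.1 = 40640.3 kN·m/m
M_D = W·d = 4030·5.94 = 23938.2 kN·m/m
FS = M_R / M_D = 40640.3 / 23938.2 = 1.698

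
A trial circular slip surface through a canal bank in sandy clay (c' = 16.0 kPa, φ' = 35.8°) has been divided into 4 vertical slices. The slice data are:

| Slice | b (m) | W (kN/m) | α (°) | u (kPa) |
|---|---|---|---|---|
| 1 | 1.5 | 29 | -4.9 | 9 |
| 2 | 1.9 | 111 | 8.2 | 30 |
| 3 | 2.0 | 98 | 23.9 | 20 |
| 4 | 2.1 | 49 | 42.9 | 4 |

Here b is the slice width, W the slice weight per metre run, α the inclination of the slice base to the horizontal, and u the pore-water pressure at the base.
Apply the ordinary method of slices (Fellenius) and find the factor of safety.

Ordinary method of slices: FS = Σ[c'·Δl_i + (W_i cosα_i − u_i·Δl_i)·tanφ'] / Σ W_i sinα_i, with Δl_i = b_i / cosα_i.
Slice 1: Δl = 1.5/cos(-4.9°) = 1.506 m; N'_1 = 29·cos(-4.9°) − 9·1.506 = 15.3; c'Δl = 24.09; W sinα = -2.5
Slice 2: Δl = 1.9/cos8.2° = 1.920 m; N'_2 = 111·cos8.2° − 30·1.920 = 52.3; c'Δl = 30.71; W sinα = 15.8
Slice 3: Δl = 2.0/cos23.9° = 2.188 m; N'_3 = 98·cos23.9° − 20·2.188 = 45.8; c'Δl = 35.00; W sinα = 39.7
Slice 4: Δl = 2.1/cos42.9° = 2.867 m; N'_4 = 49·cos42.9° − 4·2.867 = 24.4; c'Δl = 45.87; W sinα = 33.4
Σc'Δl = 135.7 kN/m; ΣN' = 137.9 kN/m; ΣW sinα = 86.4 kN/m
Resisting = 135.7 + 137.9·tan35.8° = 135.7 + 99.5 = 235.1 kN/m
FS = 235.1 / 86.4 = 2.721

FS = 2.72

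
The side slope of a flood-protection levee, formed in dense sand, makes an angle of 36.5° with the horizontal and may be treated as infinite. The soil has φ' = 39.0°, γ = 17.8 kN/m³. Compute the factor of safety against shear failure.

FS = 1.09

For a dry cohesionless infinite slope the factor of safety is FS = tanφ' / tanβ.
FS = tan39.0° / tan36.5° = 0.8098 / 0.7400 = 1.094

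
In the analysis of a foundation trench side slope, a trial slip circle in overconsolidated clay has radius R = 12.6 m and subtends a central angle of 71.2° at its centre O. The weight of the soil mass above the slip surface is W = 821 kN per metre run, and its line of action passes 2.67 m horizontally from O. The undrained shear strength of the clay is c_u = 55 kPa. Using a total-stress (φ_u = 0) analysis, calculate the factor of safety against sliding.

Taking moments about the centre O, the resisting moment is provided by the undrained shear strength acting along the arc:
Arc length L_a = R·θ = 12.6·(71.2°·π/180) = 12.6·1.2427 = 15.66 m
M_R = c_u·L_a·R = 55·15.66·12.6 = 10850.8 kN·m/m
M_D = W·d = 821·2.67 = 2192.1 kN·m/m
FS = M_R / M_D = 10850.8 / 2192.1 = 4.950

FS = 4.95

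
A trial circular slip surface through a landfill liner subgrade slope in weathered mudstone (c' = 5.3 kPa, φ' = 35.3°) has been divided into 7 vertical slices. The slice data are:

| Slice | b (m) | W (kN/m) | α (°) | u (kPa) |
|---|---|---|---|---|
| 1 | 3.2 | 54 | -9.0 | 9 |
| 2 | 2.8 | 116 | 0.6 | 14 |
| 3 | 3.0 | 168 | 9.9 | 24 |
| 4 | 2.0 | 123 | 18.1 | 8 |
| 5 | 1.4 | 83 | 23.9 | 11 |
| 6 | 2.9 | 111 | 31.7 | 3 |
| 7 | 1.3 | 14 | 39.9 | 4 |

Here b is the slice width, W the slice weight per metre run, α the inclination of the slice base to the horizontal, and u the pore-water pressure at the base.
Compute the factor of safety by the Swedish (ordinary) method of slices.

Ordinary method of slices: FS = Σ[c'·Δl_i + (W_i cosα_i − u_i·Δl_i)·tanφ'] / Σ W_i sinα_i, with Δl_i = b_i / cosα_i.
Slice 1: Δl = 3.2/cos(-9.0°) = 3.240 m; N'_1 = 54·cos(-9.0°) − 9·3.240 = 24.2; c'Δl = 17.17; W sinα = -8.4
Slice 2: Δl = 2.8/cos0.6° = 2.800 m; N'_2 = 116·cos0.6° − 14·2.800 = 76.8; c'Δl = 14.84; W sinα = 1.2
Slice 3: Δl = 3.0/cos9.9° = 3.045 m; N'_3 = 168·cos9.9° − 24·3.045 = 92.4; c'Δl = 16.14; W sinα = 28.9
Slice 4: Δl = 2.0/cos18.1° = 2.104 m; N'_4 = 123·cos18.1° − 8·2.104 = 100.1; c'Δl = 11.15; W sinα = 38.2
Slice 5: Δl = 1.4/cos23.9° = 1.531 m; N'_5 = 83·cos23.9° − 11·1.531 = 59.0; c'Δl = 8.12; W sinα = 33.6
Slice 6: Δl = 2.9/cos31.7° = 3.409 m; N'_6 = 111·cos31.7° − 3·3.409 = 84.2; c'Δl = 18.07; W sinα = 58.3
Slice 7: Δl = 1.3/cos39.9° = 1.695 m; N'_7 = 14·cos39.9° − 4·1.695 = 4.0; c'Δl = 8.98; W sinα = 9.0
Σc'Δl = 94.5 kN/m; ΣN' = 440.7 kN/m; ΣW sinα = 160.8 kN/m
Resisting = 94.5 + 440.7·tan35.3° = 94.5 + 312.0 = 406.5 kN/m
FS = 406.5 / 160.8 = 2.528

FS = 2.53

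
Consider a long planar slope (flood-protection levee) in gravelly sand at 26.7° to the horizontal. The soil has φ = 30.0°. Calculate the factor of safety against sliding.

FS = 1.15

For a dry cohesionless infinite slope the factor of safety is FS = tanφ / tanβ.
FS = tan30.0° / tan26.7° = 0.5774 / 0.5029 = 1.148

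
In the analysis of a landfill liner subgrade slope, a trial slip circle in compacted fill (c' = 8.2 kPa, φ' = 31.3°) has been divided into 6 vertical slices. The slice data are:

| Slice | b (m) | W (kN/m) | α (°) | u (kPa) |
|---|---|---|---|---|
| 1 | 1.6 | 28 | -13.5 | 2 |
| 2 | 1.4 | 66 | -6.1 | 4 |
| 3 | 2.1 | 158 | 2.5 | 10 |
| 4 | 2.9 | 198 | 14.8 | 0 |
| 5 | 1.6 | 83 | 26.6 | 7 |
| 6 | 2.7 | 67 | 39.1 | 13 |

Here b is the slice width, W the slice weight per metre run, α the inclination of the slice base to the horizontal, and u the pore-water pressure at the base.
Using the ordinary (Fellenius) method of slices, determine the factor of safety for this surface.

FS = 3.26

Ordinary method of slices: FS = Σ[c'·Δl_i + (W_i cosα_i − u_i·Δl_i)·tanφ'] / Σ W_i sinα_i, with Δl_i = b_i / cosα_i.
Slice 1: Δl = 1.6/cos(-13.5°) = 1.645 m; N'_1 = 28·cos(-13.5°) − 2·1.645 = 23.9; c'Δl = 13.49; W sinα = -6.5
Slice 2: Δl = 1.4/cos(-6.1°) = 1.408 m; N'_2 = 66·cos(-6.1°) − 4·1.408 = 60.0; c'Δl = 11.55; W sinα = -7.0
Slice 3: Δl = 2.1/cos2.5° = 2.102 m; N'_3 = 158·cos2.5° − 10·2.102 = 136.8; c'Δl = 17.24; W sinα = 6.9
Slice 4: Δl = 2.9/cos14.8° = 3.000 m; N'_4 = 198·cos14.8° − 0·3.000 = 191.4; c'Δl = 24.60; W sinα = 50.6
Slice 5: Δl = 1.6/cos26.6° = 1.789 m; N'_5 = 83·cos26.6° − 7·1.789 = 61.7; c'Δl = 14.67; W sinα = 37.2
Slice 6: Δl = 2.7/cos39.1° = 3.479 m; N'_6 = 67·cos39.1° − 13·3.479 = 6.8; c'Δl = 28.53; W sinα = 42.3
Σc'Δl = 110.1 kN/m; ΣN' = 480.6 kN/m; ΣW sinα = 123.3 kN/m
Resisting = 110.1 + 480.6·tan31.3° = 110.1 + 292.2 = 402.3 kN/m
FS = 402.3 / 123.3 = 3.262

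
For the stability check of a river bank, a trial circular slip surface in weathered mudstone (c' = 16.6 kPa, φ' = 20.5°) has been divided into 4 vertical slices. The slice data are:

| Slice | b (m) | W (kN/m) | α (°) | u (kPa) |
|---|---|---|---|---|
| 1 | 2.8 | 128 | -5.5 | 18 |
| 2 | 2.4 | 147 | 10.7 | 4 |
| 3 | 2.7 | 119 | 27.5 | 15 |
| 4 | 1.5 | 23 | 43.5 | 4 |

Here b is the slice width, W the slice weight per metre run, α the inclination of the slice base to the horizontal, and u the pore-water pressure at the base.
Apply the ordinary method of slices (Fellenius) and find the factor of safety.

FS = 3.22

Ordinary method of slices: FS = Σ[c'·Δl_i + (W_i cosα_i − u_i·Δl_i)·tanφ'] / Σ W_i sinα_i, with Δl_i = b_i / cosα_i.
Slice 1: Δl = 2.8/cos(-5.5°) = 2.813 m; N'_1 = 128·cos(-5.5°) − 18·2.813 = 76.8; c'Δl = 46.69; W sinα = -12.3
Slice 2: Δl = 2.4/cos10.7° = 2.442 m; N'_2 = 147·cos10.7° − 4·2.442 = 134.7; c'Δl = 40.54; W sinα = 27.3
Slice 3: Δl = 2.7/cos27.5° = 3.044 m; N'_3 = 119·cos27.5° − 15·3.044 = 59.9; c'Δl = 50.53; W sinα = 54.9
Slice 4: Δl = 1.5/cos43.5° = 2.068 m; N'_4 = 23·cos43.5° − 4·2.068 = 8.4; c'Δl = 34.33; W sinα = 15.8
Σc'Δl = 172.1 kN/m; ΣN' = 279.8 kN/m; ΣW sinα = 85.8 kN/m
Resisting = 172.1 + 279.8·tan20.5° = 172.1 + 104.6 = 276.7 kN/m
FS = 276.7 / 85.8 = 3.225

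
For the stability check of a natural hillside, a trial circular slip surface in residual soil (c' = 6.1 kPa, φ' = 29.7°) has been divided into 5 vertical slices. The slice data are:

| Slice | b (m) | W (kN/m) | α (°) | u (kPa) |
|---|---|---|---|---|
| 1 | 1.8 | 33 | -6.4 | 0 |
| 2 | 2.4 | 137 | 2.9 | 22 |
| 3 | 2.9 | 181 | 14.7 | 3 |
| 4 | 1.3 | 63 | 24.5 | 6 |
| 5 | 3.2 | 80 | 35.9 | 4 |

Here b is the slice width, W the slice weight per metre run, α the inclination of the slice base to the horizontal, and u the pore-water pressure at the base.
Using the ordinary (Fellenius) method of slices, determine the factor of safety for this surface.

Ordinary method of slices: FS = Σ[c'·Δl_i + (W_i cosα_i − u_i·Δl_i)·tanφ'] / Σ W_i sinα_i, with Δl_i = b_i / cosα_i.
Slice 1: Δl = 1.8/cos(-6.4°) = 1.811 m; N'_1 = 33·cos(-6.4°) − 0·1.811 = 32.8; c'Δl = 11.05; W sinα = -3.7
Slice 2: Δl = 2.4/cos2.9° = 2.403 m; N'_2 = 137·cos2.9° − 22·2.403 = 84.0; c'Δl = 14.66; W sinα = 6.9
Slice 3: Δl = 2.9/cos14.7° = 2.998 m; N'_3 = 181·cos14.7° − 3·2.998 = 166.1; c'Δl = 18.29; W sinα = 45.9
Slice 4: Δl = 1.3/cos24.5° = 1.429 m; N'_4 = 63·cos24.5° − 6·1.429 = 48.8; c'Δl = 8.71; W sinα = 26.1
Slice 5: Δl = 3.2/cos35.9° = 3.950 m; N'_5 = 80·cos35.9° − 4·3.950 = 49.0; c'Δl = 24.10; W sinα = 46.9
Σc'Δl = 76.8 kN/m; ΣN' = 380.6 kN/m; ΣW sinα = 122.2 kN/m
Resisting = 76.8 + 380.6·tan29.7° = 76.8 + 217.1 = 293.9 kN/m
FS = 293.9 / 122.2 = 2.405

FS = 2.40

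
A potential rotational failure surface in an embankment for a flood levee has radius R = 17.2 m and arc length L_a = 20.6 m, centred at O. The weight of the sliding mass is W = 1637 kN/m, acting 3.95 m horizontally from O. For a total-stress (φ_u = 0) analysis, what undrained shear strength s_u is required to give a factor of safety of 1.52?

FS = s_u·L_a·R / (W·d), so s_u = FS·W·d / (L_a·R).
s_u = 1.52·1637·3.95 / (20.60·17.2) = 9828.5 / 354.32 = 27.74 kPa

s_u = 27.7 kPa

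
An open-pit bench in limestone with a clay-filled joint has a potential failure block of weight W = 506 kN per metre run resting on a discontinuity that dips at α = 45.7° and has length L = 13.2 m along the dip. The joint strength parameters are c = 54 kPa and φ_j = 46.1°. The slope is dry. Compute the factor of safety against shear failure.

Resolving the block weight along and normal to the plane and applying the Mohr–Coulomb strength on the joint:
N' = W cosα = 506·cos45.7° = 353.4 kN/m
Driving force T = W sinα = 506·sin45.7° = 362.1 kN/m
Resisting force R = c·L + N'·tanφ_j = 54·13.2 + 353.4·tan46.1° = 712.8 + 367.2 = 1080.0 kN/m
FS = R / T = 1080.0 / 362.1 = 2.982

FS = 2.98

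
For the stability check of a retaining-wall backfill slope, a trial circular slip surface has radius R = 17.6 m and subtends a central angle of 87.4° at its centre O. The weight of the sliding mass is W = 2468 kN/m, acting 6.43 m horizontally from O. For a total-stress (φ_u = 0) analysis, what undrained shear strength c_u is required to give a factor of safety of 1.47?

FS = c_u·L_a·R / (W·d), so c_u = FS·W·d / (L_a·R).
Arc length L_a = R·θ = 17.6·(87.4°·π/180) = 17.6·1.5254 = 26.85 m
c_u = 1.47·2468·6.43 / (26.85·17.6) = 23327.8 / 472.51 = 49.37 kPa

c_u = 49.4 kPa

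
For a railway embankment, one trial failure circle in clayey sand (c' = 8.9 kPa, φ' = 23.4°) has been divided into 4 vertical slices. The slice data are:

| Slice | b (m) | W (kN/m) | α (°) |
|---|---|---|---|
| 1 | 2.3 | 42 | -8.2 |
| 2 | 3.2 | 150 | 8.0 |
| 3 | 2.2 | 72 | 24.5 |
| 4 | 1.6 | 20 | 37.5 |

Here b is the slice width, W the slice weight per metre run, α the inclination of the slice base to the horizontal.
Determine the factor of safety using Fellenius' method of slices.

Ordinary method of slices: FS = Σ[c'·Δl_i + (W_i cosα_i)·tanφ'] / Σ W_i sinα_i, with Δl_i = b_i / cosα_i.
Slice 1: Δl = 2.3/cos(-8.2°) = 2.324 m; N'_1 = 42·cos(-8.2°) = 41.6; c'Δl = 20.68; W sinα = -6.0
Slice 2: Δl = 3.2/cos8.0° = 3.231 m; N'_2 = 150·cos8.0° = 148.5; c'Δl = 28.76; W sinα = 20.9
Slice 3: Δl = 2.2/cos24.5° = 2.418 m; N'_3 = 72·cos24.5° = 65.5; c'Δl = 21.52; W sinα = 29.9
Slice 4: Δl = 1.6/cos37.5° = 2.017 m; N'_4 = 20·cos37.5° = 15.9; c'Δl = 17.95; W sinα = 12.2
Σc'Δl = 88.9 kN/m; ΣN' = 271.5 kN/m; ΣW sinα = 56.9 kN/m
Resisting = 88.9 + 271.5·tan23.4° = 88.9 + 117.5 = 206.4 kN/m
FS = 206.4 / 56.9 = 3.626

FS = 3.63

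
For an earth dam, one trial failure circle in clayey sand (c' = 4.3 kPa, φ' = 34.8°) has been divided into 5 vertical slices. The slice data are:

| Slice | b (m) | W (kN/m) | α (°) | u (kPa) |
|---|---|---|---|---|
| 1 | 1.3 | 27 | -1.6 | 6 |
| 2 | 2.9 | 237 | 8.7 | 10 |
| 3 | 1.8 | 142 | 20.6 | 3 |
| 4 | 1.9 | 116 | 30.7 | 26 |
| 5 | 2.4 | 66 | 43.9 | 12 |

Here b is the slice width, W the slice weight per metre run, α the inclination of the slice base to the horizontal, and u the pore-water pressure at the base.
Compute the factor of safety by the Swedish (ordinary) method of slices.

FS = 1.73

Ordinary method of slices: FS = Σ[c'·Δl_i + (W_i cosα_i − u_i·Δl_i)·tanφ'] / Σ W_i sinα_i, with Δl_i = b_i / cosα_i.
Slice 1: Δl = 1.3/cos(-1.6°) = 1.301 m; N'_1 = 27·cos(-1.6°) − 6·1.301 = 19.2; c'Δl = 5.59; W sinα = -0.8
Slice 2: Δl = 2.9/cos8.7° = 2.934 m; N'_2 = 237·cos8.7° − 10·2.934 = 204.9; c'Δl = 12.62; W sinα = 35.8
Slice 3: Δl = 1.8/cos20.6° = 1.923 m; N'_3 = 142·cos20.6° − 3·1.923 = 127.2; c'Δl = 8.27; W sinα = 50.0
Slice 4: Δl = 1.9/cos30.7° = 2.210 m; N'_4 = 116·cos30.7° − 26·2.210 = 42.3; c'Δl = 9.50; W sinα = 59.2
Slice 5: Δl = 2.4/cos43.9° = 3.331 m; N'_5 = 66·cos43.9° − 12·3.331 = 7.6; c'Δl = 14.32; W sinα = 45.8
Σc'Δl = 50.3 kN/m; ΣN' = 401.2 kN/m; ΣW sinα = 190.0 kN/m
Resisting = 50.3 + 401.2·tan34.8° = 50.3 + 278.8 = 329.1 kN/m
FS = 329.1 / 190.0 = 1.732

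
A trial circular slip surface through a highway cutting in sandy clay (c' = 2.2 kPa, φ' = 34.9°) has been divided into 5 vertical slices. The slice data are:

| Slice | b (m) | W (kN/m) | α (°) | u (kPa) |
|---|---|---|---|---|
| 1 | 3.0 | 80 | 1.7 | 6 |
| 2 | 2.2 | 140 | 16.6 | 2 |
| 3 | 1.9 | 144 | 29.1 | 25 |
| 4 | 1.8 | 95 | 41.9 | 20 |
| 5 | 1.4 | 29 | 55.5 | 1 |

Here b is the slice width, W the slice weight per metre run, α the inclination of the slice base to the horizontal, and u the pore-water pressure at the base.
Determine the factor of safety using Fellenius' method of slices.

FS = 1.18

Ordinary method of slices: FS = Σ[c'·Δl_i + (W_i cosα_i − u_i·Δl_i)·tanφ'] / Σ W_i sinα_i, with Δl_i = b_i / cosα_i.
Slice 1: Δl = 3.0/cos1.7° = 3.001 m; N'_1 = 80·cos1.7° − 6·3.001 = 62.0; c'Δl = 6.60; W sinα = 2.4
Slice 2: Δl = 2.2/cos16.6° = 2.296 m; N'_2 = 140·cos16.6° − 2·2.296 = 129.6; c'Δl = 5.05; W sinα = 40.0
Slice 3: Δl = 1.9/cos29.1° = 2.174 m; N'_3 = 144·cos29.1° − 25·2.174 = 71.5; c'Δl = 4.78; W sinα = 70.0
Slice 4: Δl = 1.8/cos41.9° = 2.418 m; N'_4 = 95·cos41.9° − 20·2.418 = 22.3; c'Δl = 5.32; W sinα = 63.4
Slice 5: Δl = 1.4/cos55.5° = 2.472 m; N'_5 = 29·cos55.5° − 1·2.472 = 14.0; c'Δl = 5.44; W sinα = 23.9
Σc'Δl = 27.2 kN/m; ΣN' = 299.3 kN/m; ΣW sinα = 199.7 kN/m
Resisting = 27.2 + 299.3·tan34.9° = 27.2 + 208.8 = 236.0 kN/m
FS = 236.0 / 199.7 = 1.181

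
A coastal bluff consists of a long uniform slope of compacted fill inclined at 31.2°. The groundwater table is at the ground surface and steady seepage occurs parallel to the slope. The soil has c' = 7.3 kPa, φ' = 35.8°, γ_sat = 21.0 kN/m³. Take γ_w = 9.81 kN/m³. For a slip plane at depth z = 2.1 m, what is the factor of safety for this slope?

FS = 1.01

With seepage parallel to the slope and the water table at the surface, the effective normal stress on the slip plane uses the buoyant unit weight γ' = γ_sat − γ_w while the driving shear stress uses γ_sat:
FS = [c' + γ' z cos²β tanφ'] / [γ_sat z sinβ cosβ]
γ' = 21.0 − 9.81 = 11.19 kN/m³
Numerator = 7.3 + 11.19·2.1·cos²31.2°·tan35.8° = 7.3 + 11.19·2.1·0.7316·0.7212 = 19.700 kPa
Denominator = 21.0·2.1·sin31.2°·cos31.2° = 21.0·2.1·0.5180·0.8554 = 19.541 kPa
FS = 19.700 / 19.541 = 1.008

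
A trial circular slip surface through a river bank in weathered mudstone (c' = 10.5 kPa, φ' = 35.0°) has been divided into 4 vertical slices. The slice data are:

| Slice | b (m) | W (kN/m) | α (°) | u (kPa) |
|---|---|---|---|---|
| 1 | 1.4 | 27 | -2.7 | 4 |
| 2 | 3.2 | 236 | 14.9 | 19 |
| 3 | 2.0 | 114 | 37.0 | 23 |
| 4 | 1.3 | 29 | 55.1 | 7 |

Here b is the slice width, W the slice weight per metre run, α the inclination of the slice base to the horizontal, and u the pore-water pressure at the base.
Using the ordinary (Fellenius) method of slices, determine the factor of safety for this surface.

Ordinary method of slices: FS = Σ[c'·Δl_i + (W_i cosα_i − u_i·Δl_i)·tanφ'] / Σ W_i sinα_i, with Δl_i = b_i / cosα_i.
Slice 1: Δl = 1.4/cos(-2.7°) = 1.402 m; N'_1 = 27·cos(-2.7°) − 4·1.402 = 21.4; c'Δl = 14.72; W sinα = -1.3
Slice 2: Δl = 3.2/cos14.9° = 3.311 m; N'_2 = 236·cos14.9° − 19·3.311 = 165.1; c'Δl = 34.77; W sinα = 60.7
Slice 3: Δl = 2.0/cos37.0° = 2.504 m; N'_3 = 114·cos37.0° − 23·2.504 = 33.4; c'Δl = 26.29; W sinα = 68.6
Slice 4: Δl = 1.3/cos55.1° = 2.272 m; N'_4 = 29·cos55.1° − 7·2.272 = 0.7; c'Δl = 23.86; W sinα = 23.8
Σc'Δl = 99.6 kN/m; ΣN' = 220.6 kN/m; ΣW sinα = 151.8 kN/m
Resisting = 99.6 + 220.6·tan35.0° = 99.6 + 154.5 = 254.1 kN/m
FS = 254.1 / 151.8 = 1.674

FS = 1.67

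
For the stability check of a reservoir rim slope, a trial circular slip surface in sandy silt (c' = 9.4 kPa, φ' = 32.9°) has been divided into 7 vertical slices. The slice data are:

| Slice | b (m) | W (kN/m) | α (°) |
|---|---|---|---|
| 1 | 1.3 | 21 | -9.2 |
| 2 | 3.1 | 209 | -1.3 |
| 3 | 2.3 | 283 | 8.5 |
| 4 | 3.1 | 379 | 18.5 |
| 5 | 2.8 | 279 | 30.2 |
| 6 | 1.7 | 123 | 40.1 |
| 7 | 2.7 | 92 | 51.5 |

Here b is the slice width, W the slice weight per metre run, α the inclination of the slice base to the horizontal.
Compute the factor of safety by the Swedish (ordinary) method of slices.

Ordinary method of slices: FS = Σ[c'·Δl_i + (W_i cosα_i)·tanφ'] / Σ W_i sinα_i, with Δl_i = b_i / cosα_i.
Slice 1: Δl = 1.3/cos(-9.2°) = 1.317 m; N'_1 = 21·cos(-9.2°) = 20.7; c'Δl = 12.38; W sinα = -3.4
Slice 2: Δl = 3.1/cos(-1.3°) = 3.101 m; N'_2 = 209·cos(-1.3°) = 208.9; c'Δl = 29.15; W sinα = -4.7
Slice 3: Δl = 2.3/cos8.5° = 2.326 m; N'_3 = 283·cos8.5° = 279.9; c'Δl = 21.86; W sinα = 41.8
Slice 4: Δl = 3.1/cos18.5° = 3.269 m; N'_4 = 379·cos18.5° = 359.4; c'Δl = 30.73; W sinα = 120.3
Slice 5: Δl = 2.8/cos30.2° = 3.240 m; N'_5 = 279·cos30.2° = 241.1; c'Δl = 30.45; W sinα = 140.3
Slice 6: Δl = 1.7/cos40.1° = 2.222 m; N'_6 = 123·cos40.1° = 94.1; c'Δl = 20.89; W sinα = 79.2
Slice 7: Δl = 2.7/cos51.5° = 4.337 m; N'_7 = 92·cos51.5° = 57.3; c'Δl = 40.77; W sinα = 72.0
Σc'Δl = 186.2 kN/m; ΣN' = 1261.5 kN/m; ΣW sinα = 445.6 kN/m
Resisting = 186.2 + 1261.5·tan32.9° = 186.2 + 816.1 = 1002.3 kN/m
FS = 1002.3 / 445.6 = 2.250

FS = 2.25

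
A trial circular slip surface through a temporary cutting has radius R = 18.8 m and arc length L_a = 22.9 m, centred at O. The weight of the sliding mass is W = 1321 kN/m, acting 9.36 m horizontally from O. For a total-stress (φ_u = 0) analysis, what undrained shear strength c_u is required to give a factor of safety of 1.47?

c_u = 42.2 kPa

FS = c_u·L_a·R / (W·d), so c_u = FS·W·d / (L_a·R).
c_u = 1.47·1321·9.36 / (22.90·18.8) = 18175.9 / 430.52 = 42.22 kPa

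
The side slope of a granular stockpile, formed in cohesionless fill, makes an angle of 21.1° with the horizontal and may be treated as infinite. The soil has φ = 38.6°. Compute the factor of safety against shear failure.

For a dry cohesionless infinite slope the factor of safety is FS = tanφ / tanβ.
FS = tan38.6° / tan21.1° = 0.7983 / 0.3859 = 2.069

FS = 2.07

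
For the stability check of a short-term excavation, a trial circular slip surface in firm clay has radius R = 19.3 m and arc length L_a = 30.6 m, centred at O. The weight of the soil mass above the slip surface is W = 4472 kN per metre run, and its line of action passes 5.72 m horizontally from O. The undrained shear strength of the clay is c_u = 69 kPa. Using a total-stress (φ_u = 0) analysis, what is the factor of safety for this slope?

FS = 1.59

Taking moments about the centre O, the resisting moment is provided by the undrained shear strength acting along the arc:
M_R = c_u·L_a·R = 69·30.60·19.3 = 40750.0 kN·m/m
M_D = W·d = 4472·5.72 = 25579.8 kN·m/m
FS = M_R / M_D = 40750.0 / 25579.8 = 1.593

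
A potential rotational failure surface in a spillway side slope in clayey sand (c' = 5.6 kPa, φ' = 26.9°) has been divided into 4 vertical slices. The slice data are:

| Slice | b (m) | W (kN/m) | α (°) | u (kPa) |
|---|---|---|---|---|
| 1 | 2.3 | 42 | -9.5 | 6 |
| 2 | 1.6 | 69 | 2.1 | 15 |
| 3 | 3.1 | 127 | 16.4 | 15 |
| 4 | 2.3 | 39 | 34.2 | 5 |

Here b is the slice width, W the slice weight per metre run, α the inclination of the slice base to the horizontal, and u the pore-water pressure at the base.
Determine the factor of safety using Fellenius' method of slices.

Ordinary method of slices: FS = Σ[c'·Δl_i + (W_i cosα_i − u_i·Δl_i)·tanφ'] / Σ W_i sinα_i, with Δl_i = b_i / cosα_i.
Slice 1: Δl = 2.3/cos(-9.5°) = 2.332 m; N'_1 = 42·cos(-9.5°) − 6·2.332 = 27.4; c'Δl = 13.06; W sinα = -6.9
Slice 2: Δl = 1.6/cos2.1° = 1.601 m; N'_2 = 69·cos2.1° − 15·1.601 = 44.9; c'Δl = 8.97; W sinα = 2.5
Slice 3: Δl = 3.1/cos16.4° = 3.231 m; N'_3 = 127·cos16.4° − 15·3.231 = 73.4; c'Δl = 18.10; W sinα = 35.9
Slice 4: Δl = 2.3/cos34.2° = 2.781 m; N'_4 = 39·cos34.2° − 5·2.781 = 18.4; c'Δl = 15.57; W sinα = 21.9
Σc'Δl = 55.7 kN/m; ΣN' = 164.1 kN/m; ΣW sinα = 53.4 kN/m
Resisting = 55.7 + 164.1·tan26.9° = 55.7 + 83.2 = 138.9 kN/m
FS = 138.9 / 53.4 = 2.603

FS = 2.60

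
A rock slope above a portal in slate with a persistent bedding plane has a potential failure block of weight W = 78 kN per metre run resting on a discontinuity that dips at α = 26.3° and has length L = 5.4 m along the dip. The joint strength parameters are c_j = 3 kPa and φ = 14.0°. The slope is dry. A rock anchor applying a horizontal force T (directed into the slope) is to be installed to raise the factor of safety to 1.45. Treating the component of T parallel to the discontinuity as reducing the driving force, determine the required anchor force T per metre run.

T = 12 kN/m

Resolving forces along and normal to the sliding plane, with the horizontal anchor force T adding T·sinα to the effective normal force and T·cosα acting up the plane against the driving force:
FS = [c_jL + (W cosα + T sinα) tanφ] / [W sinα − T cosα]
Without the anchor: N' = 69.9 kN/m, driving T_d = 34.6 kN/m, resisting R = 3·5.4 + 69.9·tan14.0° = 33.6 kN/m, FS = 0.97.
Setting FS = 1.45 and solving for T:
1.45·(34.6 − T cos26.3°) = 33.6 + T sin26.3°·tan14.0°
T·(sin26.3°·tan14.0° + 1.45·cos26.3°) = 1.45·34.6 − 33.6
T·(0.4431·0.2493 + 1.45·0.8965) = 50.1 − 33.6 = 16.5
T·1.4104 = 16.5
T = 11.7 kN/m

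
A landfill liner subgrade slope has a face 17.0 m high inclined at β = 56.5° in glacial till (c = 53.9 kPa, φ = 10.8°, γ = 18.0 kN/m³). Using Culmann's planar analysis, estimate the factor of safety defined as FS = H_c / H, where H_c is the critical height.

FS = 1.91

H_c = (4c/γ) · sinβ cosφ / [1 − cos(β − φ)]
    = (4·53.9/18.0) · sin56.5°·cos10.8° / [1 − cos45.7°]
    = 11.978 · 0.8191 / 0.3016 = 32.53 m
FS = H_c / H = 32.53 / 17.0 = 1.914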